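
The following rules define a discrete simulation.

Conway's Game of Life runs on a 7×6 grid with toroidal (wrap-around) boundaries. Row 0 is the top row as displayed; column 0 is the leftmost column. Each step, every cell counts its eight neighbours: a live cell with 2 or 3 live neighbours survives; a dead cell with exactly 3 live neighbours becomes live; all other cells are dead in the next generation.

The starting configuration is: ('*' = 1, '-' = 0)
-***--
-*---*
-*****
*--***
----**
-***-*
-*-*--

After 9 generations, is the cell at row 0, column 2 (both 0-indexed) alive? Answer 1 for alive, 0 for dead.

1

k=0  -***--
-*---*
-*****
*--***
----**
-***-*
-*-*--
k=1  -*-**-
-----*
-*----
-*----
-*----
-*-*-*
------
k=2  ----*-
*-*-*-
*-----
***---
-*----
*-*---
*--*--
k=3  -*--*-
-*-*--
*-**--
*-*---
------
*-*---
-*-*-*
k=4  -*-**-
**-**-
*--*--
--**--
------
***---
-*-***
k=5  -*----
**----
*----*
--**--
---*--
******
-----*
k=6  -*----
-*---*
*-*--*
--***-
*----*
****-*
---*-*
k=7  --*-*-
-**--*
*-*--*
--***-
------
-***--
---*-*
k=8  ***-**
--*-**
*----*
-*****
-*--*-
--***-
-*----
k=9  --*-*-
--*---
------
-***--
**----
-****-
------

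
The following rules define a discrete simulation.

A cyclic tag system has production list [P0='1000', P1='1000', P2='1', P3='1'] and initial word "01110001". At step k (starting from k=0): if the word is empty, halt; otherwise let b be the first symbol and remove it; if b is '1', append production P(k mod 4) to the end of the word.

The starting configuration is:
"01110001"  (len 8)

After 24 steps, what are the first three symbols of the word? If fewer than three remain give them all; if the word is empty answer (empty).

k=0  "01110001"  (len 8)
k=1  "1110001"  (len 7)
k=2  "1100011000"  (len 10)
k=3  "1000110001"  (len 10)
k=4  "0001100011"  (len 10)
k=5  "001100011"  (len 9)
k=6  "01100011"  (len 8)
k=7  "1100011"  (len 7)
k=8  "1000111"  (len 7)
k=9  "0001111000"  (len 10)
k=10  "001111000"  (len 9)
k=11  "01111000"  (len 8)
k=12  "1111000"  (len 7)
k=13  "1110001000"  (len 10)
k=14  "1100010001000"  (len 13)
k=15  "1000100010001"  (len 13)
k=16  "0001000100011"  (len 13)
k=17  "001000100011"  (len 12)
k=18  "01000100011"  (len 11)
k=19  "1000100011"  (len 10)
k=20  "0001000111"  (len 10)
k=21  "001000111"  (len 9)
k=22  "01000111"  (len 8)
k=23  "1000111"  (len 7)
k=24  "0001111"  (len 7)

000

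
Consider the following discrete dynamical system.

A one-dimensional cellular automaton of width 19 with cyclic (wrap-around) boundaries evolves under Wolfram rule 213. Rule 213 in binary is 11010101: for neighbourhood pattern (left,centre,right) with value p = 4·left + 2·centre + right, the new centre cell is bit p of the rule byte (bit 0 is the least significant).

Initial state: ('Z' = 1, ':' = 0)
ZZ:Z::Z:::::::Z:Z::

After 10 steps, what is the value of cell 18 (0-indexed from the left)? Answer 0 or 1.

k=0  ZZ:Z::Z:::::::Z:Z::
k=1  :Z:ZZ:ZZZZZZZ:Z:ZZ:
k=2  :Z::Z::ZZZZZZ:Z::ZZ
k=3  :ZZ:ZZ::ZZZZZ:ZZ::Z
k=4  ::Z::ZZ::ZZZZ::ZZ:Z
k=5  Z:ZZ::ZZ::ZZZZ::Z:Z
k=6  Z::ZZ::ZZ::ZZZZ:Z::
k=7  ZZ::ZZ::ZZ::ZZZ:ZZ:
k=8  :ZZ::ZZ::ZZ::ZZ::Z:
k=9  ::ZZ::ZZ::ZZ::ZZ:ZZ
k=10  Z::ZZ::ZZ::ZZ::Z::Z

1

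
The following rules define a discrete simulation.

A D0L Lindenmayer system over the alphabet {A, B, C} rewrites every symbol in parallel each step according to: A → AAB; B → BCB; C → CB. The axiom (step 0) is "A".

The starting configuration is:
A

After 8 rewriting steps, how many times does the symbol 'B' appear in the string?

0) A
1) AAB
2) AABAABBCB
3) AABAABBCBAABAABBCBBCBCBBCB
4) AABAABBCBAABAABBCBBCBCBBCBAABAABBCBAABAABBCBBCBCBBCBBCBCBBCBCBBCBBCBCBBCB
5) AABAABBCBAABAABBCBBCBCBBCBAABAABBCBAABAABBCBBCBCBBCBBCBCBB…BCBBCBCBBCBCBBCBBCBCBBCBCBBCBBCBCBBCBBCBCBBCBCBBCBBCBCBBCB  (len 201)
6) AABAABBCBAABAABBCBBCBCBBCBAABAABBCBAABAABBCBBCBCBBCBBCBCBB…BCBBCBCBBCBCBBCBBCBCBBCBCBBCBBCBCBBCBBCBCBBCBCBBCBBCBCBBCB  (len 546)
7) AABAABBCBAABAABBCBBCBCBBCBAABAABBCBAABAABBCBBCBCBBCBBCBCBB…BCBBCBCBBCBCBBCBBCBCBBCBCBBCBBCBCBBCBBCBCBBCBCBBCBBCBCBBCB  (len 1469)
8) AABAABBCBAABAABBCBBCBCBBCBAABAABBCBAABAABBCBBCBCBBCBBCBCBB…BCBBCBCBBCBCBBCBBCBCBBCBCBBCBBCBCBBCBBCBCBBCBCBBCBBCBCBBCB  (len 3925)

2328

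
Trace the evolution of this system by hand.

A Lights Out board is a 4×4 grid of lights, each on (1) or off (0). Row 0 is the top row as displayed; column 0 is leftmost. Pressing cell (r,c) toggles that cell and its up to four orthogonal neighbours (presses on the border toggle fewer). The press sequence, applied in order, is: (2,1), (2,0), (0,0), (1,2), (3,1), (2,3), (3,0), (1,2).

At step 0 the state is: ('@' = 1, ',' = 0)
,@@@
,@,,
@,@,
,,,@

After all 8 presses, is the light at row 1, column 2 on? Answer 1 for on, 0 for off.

[0] ,@@@
,@,,
@,@,
,,,@
[1] ,@@@
,,,,
,@,,
,@,@
[2] ,@@@
@,,,
@,,,
@@,@
[3] @,@@
,,,,
@,,,
@@,@
[4] @,,@
,@@@
@,@,
@@,@
[5] @,,@
,@@@
@@@,
,,@@
[6] @,,@
,@@,
@@,@
,,@,
[7] @,,@
,@@,
,@,@
@@@,
[8] @,@@
,,,@
,@@@
@@@,

0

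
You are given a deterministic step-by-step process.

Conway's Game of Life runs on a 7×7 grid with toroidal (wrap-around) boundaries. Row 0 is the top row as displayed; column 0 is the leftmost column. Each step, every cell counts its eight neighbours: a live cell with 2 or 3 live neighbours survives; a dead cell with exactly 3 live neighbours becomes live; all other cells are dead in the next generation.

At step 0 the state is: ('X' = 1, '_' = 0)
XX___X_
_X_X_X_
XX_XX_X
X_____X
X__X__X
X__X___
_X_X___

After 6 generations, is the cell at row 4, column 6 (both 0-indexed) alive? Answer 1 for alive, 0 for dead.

gen 0: XX___X_
_X_X_X_
XX_XX_X
X_____X
X__X__X
X__X___
_X_X___
gen 1: XX____X
___X_X_
_X_XX__
__XXX__
_X_____
XX_XX_X
_X__X_X
gen 2: _XX_X_X
_X_X_XX
_____X_
_X__X__
_X___X_
_X_XX_X
___XX__
gen 3: _X____X
_X_X__X
X_X__XX
____XX_
_X_X_X_
X__X___
_X_____
gen 4: _X_____
_X_____
XXXX___
XXXX___
__XX_XX
XX__X__
_XX____
gen 5: XX_____
_______
___X___
_______
_____XX
X___XXX
__X____
gen 6: _X_____
_______
_______
_______
X___X__
X___X__
_____X_

0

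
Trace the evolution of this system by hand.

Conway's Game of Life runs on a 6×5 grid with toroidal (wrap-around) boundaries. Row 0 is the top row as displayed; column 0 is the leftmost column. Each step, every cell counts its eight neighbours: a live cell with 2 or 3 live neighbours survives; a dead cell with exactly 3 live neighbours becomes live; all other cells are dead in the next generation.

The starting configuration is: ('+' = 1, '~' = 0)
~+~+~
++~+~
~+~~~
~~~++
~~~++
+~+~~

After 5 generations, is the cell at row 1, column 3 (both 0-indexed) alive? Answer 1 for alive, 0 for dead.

step 0: ~+~+~
++~+~
~+~~~
~~~++
~~~++
+~+~~
step 1: ~~~+~
++~~+
~+~+~
+~+++
+~+~~
+++~~
step 2: ~~~+~
++~++
~~~~~
+~~~~
~~~~~
+~+++
step 3: ~~~~~
+~+++
~+~~~
~~~~~
++~+~
~~+++
step 4: ++~~~
+++++
+++++
+++~~
++~+~
+++++
step 5: ~~~~~
~~~~~
~~~~~
~~~~~
~~~~~
~~~+~

0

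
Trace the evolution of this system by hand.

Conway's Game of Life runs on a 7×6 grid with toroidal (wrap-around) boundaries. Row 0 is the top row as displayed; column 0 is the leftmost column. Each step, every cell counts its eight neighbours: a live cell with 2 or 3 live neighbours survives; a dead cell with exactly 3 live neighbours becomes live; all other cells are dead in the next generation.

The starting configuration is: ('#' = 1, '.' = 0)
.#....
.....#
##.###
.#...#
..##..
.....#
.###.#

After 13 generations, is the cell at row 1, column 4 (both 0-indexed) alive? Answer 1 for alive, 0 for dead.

1

t=0: .#....
.....#
##.###
.#...#
..##..
.....#
.###.#
t=1: .#..#.
.##..#
.##...
.#...#
#.#.#.
##....
.##.#.
t=2: ....##
...#..
......
...#.#
..#...
#.....
..##.#
t=3: ..#..#
....#.
....#.
......
......
.###..
#..#.#
t=4: #..#.#
...###
......
......
..#...
#####.
#..#.#
t=5: ..##..
#..#.#
....#.
......
..#...
#...#.
......
t=6: ..###.
..##.#
....##
......
......
......
...#..
t=7: ......
..#..#
...###
......
......
......
..###.
t=8: ..#.#.
...#.#
...###
....#.
......
...#..
...#..
t=9: ..#.#.
..#..#
...#.#
...###
......
......
..###.
t=10: .##.##
..#..#
#.##.#
...#.#
....#.
...#..
..#.#.
t=11: ###.##
......
####.#
#.##.#
...##.
...##.
.##.##
t=12: ..#.#.
......
...#.#
......
......
......
......
t=13: ......
...##.
......
......
......
......
......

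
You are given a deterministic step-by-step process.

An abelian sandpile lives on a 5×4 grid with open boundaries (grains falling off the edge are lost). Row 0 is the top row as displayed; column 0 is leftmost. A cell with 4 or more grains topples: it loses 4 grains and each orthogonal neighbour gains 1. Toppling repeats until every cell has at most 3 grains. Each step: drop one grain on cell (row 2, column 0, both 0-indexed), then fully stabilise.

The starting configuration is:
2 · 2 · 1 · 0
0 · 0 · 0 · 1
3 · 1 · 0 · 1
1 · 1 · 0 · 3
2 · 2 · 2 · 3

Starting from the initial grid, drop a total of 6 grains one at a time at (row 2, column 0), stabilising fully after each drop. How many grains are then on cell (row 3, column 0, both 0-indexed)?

3

t=0: 2 · 2 · 1 · 0
0 · 0 · 0 · 1
3 · 1 · 0 · 1
1 · 1 · 0 · 3
2 · 2 · 2 · 3
t=1: 2 · 2 · 1 · 0
1 · 0 · 0 · 1
0 · 2 · 0 · 1
2 · 1 · 0 · 3
2 · 2 · 2 · 3
t=2: 2 · 2 · 1 · 0
1 · 0 · 0 · 1
1 · 2 · 0 · 1
2 · 1 · 0 · 3
2 · 2 · 2 · 3
t=3: 2 · 2 · 1 · 0
1 · 0 · 0 · 1
2 · 2 · 0 · 1
2 · 1 · 0 · 3
2 · 2 · 2 · 3
t=4: 2 · 2 · 1 · 0
1 · 0 · 0 · 1
3 · 2 · 0 · 1
2 · 1 · 0 · 3
2 · 2 · 2 · 3
t=5: 2 · 2 · 1 · 0
2 · 0 · 0 · 1
0 · 3 · 0 · 1
3 · 1 · 0 · 3
2 · 2 · 2 · 3
t=6: 2 · 2 · 1 · 0
2 · 0 · 0 · 1
1 · 3 · 0 · 1
3 · 1 · 0 · 3
2 · 2 · 2 · 3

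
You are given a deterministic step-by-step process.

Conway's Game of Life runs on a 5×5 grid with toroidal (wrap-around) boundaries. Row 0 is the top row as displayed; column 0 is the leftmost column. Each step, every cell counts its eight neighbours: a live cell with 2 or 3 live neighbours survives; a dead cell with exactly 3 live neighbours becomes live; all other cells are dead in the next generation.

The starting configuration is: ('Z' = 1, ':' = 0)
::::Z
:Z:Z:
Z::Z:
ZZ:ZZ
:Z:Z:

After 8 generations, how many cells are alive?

4

[0] ::::Z
:Z:Z:
Z::Z:
ZZ:ZZ
:Z:Z:
[1] Z::ZZ
Z:ZZ:
:::Z:
:Z:Z:
:Z:Z:
[2] Z::::
ZZZ::
:Z:Z:
:::ZZ
:Z:Z:
[3] Z:::Z
Z:Z:Z
:Z:Z:
Z::ZZ
Z:ZZ:
[4] ::Z::
::Z::
:Z:::
Z::::
::Z::
[5] :ZZZ:
:ZZ::
:Z:::
:Z:::
:Z:::
[6] Z::Z:
Z::Z:
ZZ:::
ZZZ::
ZZ:::
[7] Z:Z::
Z:Z::
:::::
::Z:Z
:::::
[8] :::::
:::::
:Z:Z:
:::::
:Z:Z:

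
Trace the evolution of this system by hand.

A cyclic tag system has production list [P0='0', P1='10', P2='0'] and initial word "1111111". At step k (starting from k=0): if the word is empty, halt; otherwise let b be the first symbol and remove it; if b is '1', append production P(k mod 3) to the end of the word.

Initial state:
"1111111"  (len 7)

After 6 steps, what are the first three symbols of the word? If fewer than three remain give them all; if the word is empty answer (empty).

101

0) "1111111"  (len 7)
1) "1111110"  (len 7)
2) "11111010"  (len 8)
3) "11110100"  (len 8)
4) "11101000"  (len 8)
5) "110100010"  (len 9)
6) "101000100"  (len 9)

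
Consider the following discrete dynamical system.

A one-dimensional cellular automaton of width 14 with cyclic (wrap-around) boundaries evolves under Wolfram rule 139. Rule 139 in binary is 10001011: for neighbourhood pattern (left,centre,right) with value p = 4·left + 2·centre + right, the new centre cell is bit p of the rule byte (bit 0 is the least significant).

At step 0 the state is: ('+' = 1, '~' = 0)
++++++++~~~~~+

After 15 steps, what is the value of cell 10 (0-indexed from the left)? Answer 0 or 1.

gen 0: ++++++++~~~~~+
gen 1: +++++++~~+++++
gen 2: ++++++~~++++++
gen 3: +++++~~+++++++
gen 4: ++++~~++++++++
gen 5: +++~~+++++++++
gen 6: ++~~++++++++++
gen 7: +~~+++++++++++
gen 8: ~~++++++++++++
gen 9: ~++++++++++++~
gen 10: ++++++++++++~~
gen 11: +++++++++++~~+
gen 12: ++++++++++~~++
gen 13: +++++++++~~+++
gen 14: ++++++++~~++++
gen 15: +++++++~~+++++

1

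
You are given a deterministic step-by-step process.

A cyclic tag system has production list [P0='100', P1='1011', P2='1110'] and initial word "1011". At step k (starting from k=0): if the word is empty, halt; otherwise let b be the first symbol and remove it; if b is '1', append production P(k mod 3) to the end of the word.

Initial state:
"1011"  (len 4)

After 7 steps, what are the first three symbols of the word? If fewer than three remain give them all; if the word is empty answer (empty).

111

gen 0: "1011"  (len 4)
gen 1: "011100"  (len 6)
gen 2: "11100"  (len 5)
gen 3: "11001110"  (len 8)
gen 4: "1001110100"  (len 10)
gen 5: "0011101001011"  (len 13)
gen 6: "011101001011"  (len 12)
gen 7: "11101001011"  (len 11)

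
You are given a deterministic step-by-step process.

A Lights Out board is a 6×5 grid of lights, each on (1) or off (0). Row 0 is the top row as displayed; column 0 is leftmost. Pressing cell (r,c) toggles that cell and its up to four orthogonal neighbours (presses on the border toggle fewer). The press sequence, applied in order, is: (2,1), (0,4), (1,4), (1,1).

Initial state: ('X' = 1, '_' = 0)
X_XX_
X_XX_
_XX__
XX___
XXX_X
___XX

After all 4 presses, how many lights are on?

13

k=0  X_XX_
X_XX_
_XX__
XX___
XXX_X
___XX
k=1  X_XX_
XXXX_
X____
X____
XXX_X
___XX
k=2  X_X_X
XXXXX
X____
X____
XXX_X
___XX
k=3  X_X__
XXX__
X___X
X____
XXX_X
___XX
k=4  XXX__
_____
XX__X
X____
XXX_X
___XX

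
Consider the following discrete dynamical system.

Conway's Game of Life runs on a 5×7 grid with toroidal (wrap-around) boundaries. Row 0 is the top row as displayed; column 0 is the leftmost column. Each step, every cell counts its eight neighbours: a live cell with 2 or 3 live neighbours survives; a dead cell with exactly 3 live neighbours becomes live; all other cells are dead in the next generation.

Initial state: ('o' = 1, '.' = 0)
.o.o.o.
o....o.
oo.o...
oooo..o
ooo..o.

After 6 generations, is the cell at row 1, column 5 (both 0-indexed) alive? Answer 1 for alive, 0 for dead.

t=0: .o.o.o.
o....o.
oo.o...
oooo..o
ooo..o.
t=1: .....o.
o......
...oo..
...oo..
.....o.
t=2: ......o
....o..
...oo..
...o.o.
.....o.
t=3: .....o.
...ooo.
...o.o.
...o.o.
....ooo
t=4: ...o...
...o.oo
..oo.oo
...o...
......o
t=5: ....ooo
...o.oo
..oo.oo
..ooooo
.......
t=6: ....o.o
o.oo...
o......
..o...o
.......

0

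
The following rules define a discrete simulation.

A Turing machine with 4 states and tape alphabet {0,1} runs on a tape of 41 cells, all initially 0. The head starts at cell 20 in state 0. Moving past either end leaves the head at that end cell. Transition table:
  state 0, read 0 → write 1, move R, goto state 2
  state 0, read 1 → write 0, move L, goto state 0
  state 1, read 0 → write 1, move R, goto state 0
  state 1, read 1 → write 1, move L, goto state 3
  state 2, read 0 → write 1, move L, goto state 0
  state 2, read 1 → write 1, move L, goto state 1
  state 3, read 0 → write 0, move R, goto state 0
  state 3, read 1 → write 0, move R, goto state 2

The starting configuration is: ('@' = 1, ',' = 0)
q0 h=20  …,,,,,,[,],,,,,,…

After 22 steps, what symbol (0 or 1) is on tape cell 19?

1

k=0  q0 h=20  …,,,,,,[,],,,,,,…
k=1  q2 h=21  …,,,,,@[,],,,,,,…
k=2  q0 h=20  …,,,,,,[@]@,,,,,…
k=3  q0 h=19  …,,,,,,[,],@,,,,…
k=4  q2 h=20  …,,,,,@[,]@,,,,,…
k=5  q0 h=19  …,,,,,,[@]@@,,,,…
k=6  q0 h=18  …,,,,,,[,],@@,,,…
k=7  q2 h=19  …,,,,,@[,]@@,,,,…
k=8  q0 h=18  …,,,,,,[@]@@@,,,…
k=9  q0 h=17  …,,,,,,[,],@@@,,…
k=10  q2 h=18  …,,,,,@[,]@@@,,,…
k=11  q0 h=17  …,,,,,,[@]@@@@,,…
k=12  q0 h=16  …,,,,,,[,],@@@@,…
k=13  q2 h=17  …,,,,,@[,]@@@@,,…
k=14  q0 h=16  …,,,,,,[@]@@@@@,…
k=15  q0 h=15  …,,,,,,[,],@@@@@…
k=16  q2 h=16  …,,,,,@[,]@@@@@,…
k=17  q0 h=15  …,,,,,,[@]@@@@@@…
k=18  q0 h=14  …,,,,,,[,],@@@@@…
k=19  q2 h=15  …,,,,,@[,]@@@@@@…
k=20  q0 h=14  …,,,,,,[@]@@@@@@…
k=21  q0 h=13  …,,,,,,[,],@@@@@…
k=22  q2 h=14  …,,,,,@[,]@@@@@@…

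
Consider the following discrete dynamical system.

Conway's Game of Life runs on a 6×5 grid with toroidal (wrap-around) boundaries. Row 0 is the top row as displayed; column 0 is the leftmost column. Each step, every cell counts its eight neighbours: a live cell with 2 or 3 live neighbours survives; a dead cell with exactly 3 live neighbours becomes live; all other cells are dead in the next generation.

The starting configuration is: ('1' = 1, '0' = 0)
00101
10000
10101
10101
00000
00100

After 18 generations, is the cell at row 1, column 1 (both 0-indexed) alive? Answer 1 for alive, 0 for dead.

0) 00101
10000
10101
10101
00000
00100
1) 01010
10000
00000
10001
01010
00010
2) 00101
00000
10001
10001
10110
00011
3) 00001
10011
10001
00000
11100
11000
4) 01010
00010
10010
00001
10100
00101
5) 00011
00010
00010
11011
11001
10101
6) 10100
00110
10010
01010
00000
00100
7) 00100
00110
01010
00101
00100
01000
8) 01110
01010
01001
01100
01110
01100
9) 10010
01011
01010
00000
10010
10000
10) 11110
01010
10011
00101
00001
11000
11) 00010
00000
11000
00000
01011
00010
12) 00000
00000
00000
01101
00111
00010
13) 00000
00000
00000
11101
11001
00111
14) 00010
00000
11000
00111
00000
01111
15) 00011
00000
11111
11111
11000
00111
16) 00101
01000
00000
00000
00000
01100
17) 10110
00000
00000
00000
00000
01110
18) 00011
00000
00000
00000
00100
01011

0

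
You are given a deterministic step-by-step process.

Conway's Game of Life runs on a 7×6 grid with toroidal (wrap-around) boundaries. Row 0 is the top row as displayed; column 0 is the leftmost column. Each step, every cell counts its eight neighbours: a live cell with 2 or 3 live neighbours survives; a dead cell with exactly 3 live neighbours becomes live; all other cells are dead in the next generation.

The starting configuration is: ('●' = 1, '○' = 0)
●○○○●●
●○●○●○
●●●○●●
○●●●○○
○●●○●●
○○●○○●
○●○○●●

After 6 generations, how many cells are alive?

step 0: ●○○○●●
●○●○●○
●●●○●●
○●●●○○
○●●○●●
○○●○○●
○●○○●●
step 1: ○○○○○○
○○●○○○
○○○○●○
○○○○○○
○○○○●●
○○●○○○
○●○●○○
step 2: ○○●○○○
○○○○○○
○○○○○○
○○○○●●
○○○○○○
○○●●●○
○○●○○○
step 3: ○○○○○○
○○○○○○
○○○○○○
○○○○○○
○○○○○●
○○●●○○
○●●○○○
step 4: ○○○○○○
○○○○○○
○○○○○○
○○○○○○
○○○○○○
○●●●○○
○●●●○○
step 5: ○○●○○○
○○○○○○
○○○○○○
○○○○○○
○○●○○○
○●○●○○
○●○●○○
step 6: ○○●○○○
○○○○○○
○○○○○○
○○○○○○
○○●○○○
○●○●○○
○●○●○○

6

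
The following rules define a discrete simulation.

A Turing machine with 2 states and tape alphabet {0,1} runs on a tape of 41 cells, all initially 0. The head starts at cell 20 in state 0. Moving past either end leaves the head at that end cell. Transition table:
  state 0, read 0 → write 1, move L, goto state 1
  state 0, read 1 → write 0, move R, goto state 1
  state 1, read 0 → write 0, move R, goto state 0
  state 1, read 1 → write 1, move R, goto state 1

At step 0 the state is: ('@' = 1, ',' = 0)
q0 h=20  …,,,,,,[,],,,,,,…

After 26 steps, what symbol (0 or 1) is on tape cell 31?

gen 0: q0 h=20  …,,,,,,[,],,,,,,…
gen 1: q1 h=19  …,,,,,,[,]@,,,,,…
gen 2: q0 h=20  …,,,,,,[@],,,,,,…
gen 3: q1 h=21  …,,,,,,[,],,,,,,…
gen 4: q0 h=22  …,,,,,,[,],,,,,,…
gen 5: q1 h=21  …,,,,,,[,]@,,,,,…
gen 6: q0 h=22  …,,,,,,[@],,,,,,…
gen 7: q1 h=23  …,,,,,,[,],,,,,,…
gen 8: q0 h=24  …,,,,,,[,],,,,,,…
gen 9: q1 h=23  …,,,,,,[,]@,,,,,…
gen 10: q0 h=24  …,,,,,,[@],,,,,,…
gen 11: q1 h=25  …,,,,,,[,],,,,,,…
gen 12: q0 h=26  …,,,,,,[,],,,,,,…
gen 13: q1 h=25  …,,,,,,[,]@,,,,,…
gen 14: q0 h=26  …,,,,,,[@],,,,,,…
gen 15: q1 h=27  …,,,,,,[,],,,,,,…
gen 16: q0 h=28  …,,,,,,[,],,,,,,…
gen 17: q1 h=27  …,,,,,,[,]@,,,,,…
gen 18: q0 h=28  …,,,,,,[@],,,,,,…
gen 19: q1 h=29  …,,,,,,[,],,,,,,…
gen 20: q0 h=30  …,,,,,,[,],,,,,,…
gen 21: q1 h=29  …,,,,,,[,]@,,,,,…
gen 22: q0 h=30  …,,,,,,[@],,,,,,…
gen 23: q1 h=31  …,,,,,,[,],,,,,,…
gen 24: q0 h=32  …,,,,,,[,],,,,,,…
gen 25: q1 h=31  …,,,,,,[,]@,,,,,…
gen 26: q0 h=32  …,,,,,,[@],,,,,,…

0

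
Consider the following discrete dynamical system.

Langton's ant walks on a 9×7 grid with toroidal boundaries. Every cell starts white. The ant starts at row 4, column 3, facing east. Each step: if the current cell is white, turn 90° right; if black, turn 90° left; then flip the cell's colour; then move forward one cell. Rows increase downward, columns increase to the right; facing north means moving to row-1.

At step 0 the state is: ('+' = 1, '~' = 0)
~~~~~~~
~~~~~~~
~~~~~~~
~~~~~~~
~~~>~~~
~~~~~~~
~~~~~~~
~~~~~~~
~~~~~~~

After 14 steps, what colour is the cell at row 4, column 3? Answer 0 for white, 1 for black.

1

k=0  ~~~~~~~
~~~~~~~
~~~~~~~
~~~~~~~
~~~>~~~
~~~~~~~
~~~~~~~
~~~~~~~
~~~~~~~
k=1  ~~~~~~~
~~~~~~~
~~~~~~~
~~~~~~~
~~~+~~~
~~~v~~~
~~~~~~~
~~~~~~~
~~~~~~~
k=2  ~~~~~~~
~~~~~~~
~~~~~~~
~~~~~~~
~~~+~~~
~~<+~~~
~~~~~~~
~~~~~~~
~~~~~~~
k=3  ~~~~~~~
~~~~~~~
~~~~~~~
~~~~~~~
~~^+~~~
~~++~~~
~~~~~~~
~~~~~~~
~~~~~~~
k=4  ~~~~~~~
~~~~~~~
~~~~~~~
~~~~~~~
~~+>~~~
~~++~~~
~~~~~~~
~~~~~~~
~~~~~~~
k=5  ~~~~~~~
~~~~~~~
~~~~~~~
~~~^~~~
~~+~~~~
~~++~~~
~~~~~~~
~~~~~~~
~~~~~~~
k=6  ~~~~~~~
~~~~~~~
~~~~~~~
~~~+>~~
~~+~~~~
~~++~~~
~~~~~~~
~~~~~~~
~~~~~~~
k=7  ~~~~~~~
~~~~~~~
~~~~~~~
~~~++~~
~~+~v~~
~~++~~~
~~~~~~~
~~~~~~~
~~~~~~~
k=8  ~~~~~~~
~~~~~~~
~~~~~~~
~~~++~~
~~+<+~~
~~++~~~
~~~~~~~
~~~~~~~
~~~~~~~
k=9  ~~~~~~~
~~~~~~~
~~~~~~~
~~~^+~~
~~+++~~
~~++~~~
~~~~~~~
~~~~~~~
~~~~~~~
k=10  ~~~~~~~
~~~~~~~
~~~~~~~
~~<~+~~
~~+++~~
~~++~~~
~~~~~~~
~~~~~~~
~~~~~~~
k=11  ~~~~~~~
~~~~~~~
~~^~~~~
~~+~+~~
~~+++~~
~~++~~~
~~~~~~~
~~~~~~~
~~~~~~~
k=12  ~~~~~~~
~~~~~~~
~~+>~~~
~~+~+~~
~~+++~~
~~++~~~
~~~~~~~
~~~~~~~
~~~~~~~
k=13  ~~~~~~~
~~~~~~~
~~++~~~
~~+v+~~
~~+++~~
~~++~~~
~~~~~~~
~~~~~~~
~~~~~~~
k=14  ~~~~~~~
~~~~~~~
~~++~~~
~~<++~~
~~+++~~
~~++~~~
~~~~~~~
~~~~~~~
~~~~~~~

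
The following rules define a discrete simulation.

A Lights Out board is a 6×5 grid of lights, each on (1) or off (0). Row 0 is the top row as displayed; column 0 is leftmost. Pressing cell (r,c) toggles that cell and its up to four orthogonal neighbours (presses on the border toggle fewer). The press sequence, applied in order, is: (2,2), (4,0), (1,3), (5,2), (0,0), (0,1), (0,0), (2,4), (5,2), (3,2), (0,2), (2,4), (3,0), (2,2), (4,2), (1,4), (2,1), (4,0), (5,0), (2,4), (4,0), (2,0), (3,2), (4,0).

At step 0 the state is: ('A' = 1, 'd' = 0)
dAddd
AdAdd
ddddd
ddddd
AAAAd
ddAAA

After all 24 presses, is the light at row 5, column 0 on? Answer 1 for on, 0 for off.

1

k=0  dAddd
AdAdd
ddddd
ddddd
AAAAd
ddAAA
k=1  dAddd
Adddd
dAAAd
ddAdd
AAAAd
ddAAA
k=2  dAddd
Adddd
dAAAd
AdAdd
ddAAd
AdAAA
k=3  dAdAd
AdAAA
dAAdd
AdAdd
ddAAd
AdAAA
k=4  dAdAd
AdAAA
dAAdd
AdAdd
dddAd
AAddA
k=5  AddAd
ddAAA
dAAdd
AdAdd
dddAd
AAddA
k=6  dAAAd
dAAAA
dAAdd
AdAdd
dddAd
AAddA
k=7  AdAAd
AAAAA
dAAdd
AdAdd
dddAd
AAddA
k=8  AdAAd
AAAAd
dAAAA
AdAdA
dddAd
AAddA
k=9  AdAAd
AAAAd
dAAAA
AdAdA
ddAAd
AdAAA
k=10  AdAAd
AAAAd
dAdAA
AAdAA
dddAd
AdAAA
k=11  AAddd
AAdAd
dAdAA
AAdAA
dddAd
AdAAA
k=12  AAddd
AAdAA
dAddd
AAdAd
dddAd
AdAAA
k=13  AAddd
AAdAA
AAddd
dddAd
AddAd
AdAAA
k=14  AAddd
AAAAA
AdAAd
ddAAd
AddAd
AdAAA
k=15  AAddd
AAAAA
AdAAd
dddAd
AAAdd
AddAA
k=16  AAddA
AAAdd
AdAAA
dddAd
AAAdd
AddAA
k=17  AAddA
AdAdd
dAdAA
dAdAd
AAAdd
AddAA
k=18  AAddA
AdAdd
dAdAA
AAdAd
ddAdd
dddAA
k=19  AAddA
AdAdd
dAdAA
AAdAd
AdAdd
AAdAA
k=20  AAddA
AdAdA
dAddd
AAdAA
AdAdd
AAdAA
k=21  AAddA
AdAdA
dAddd
dAdAA
dAAdd
dAdAA
k=22  AAddA
ddAdA
Adddd
AAdAA
dAAdd
dAdAA
k=23  AAddA
ddAdA
AdAdd
AdAdA
dAddd
dAdAA
k=24  AAddA
ddAdA
AdAdd
ddAdA
Adddd
AAdAA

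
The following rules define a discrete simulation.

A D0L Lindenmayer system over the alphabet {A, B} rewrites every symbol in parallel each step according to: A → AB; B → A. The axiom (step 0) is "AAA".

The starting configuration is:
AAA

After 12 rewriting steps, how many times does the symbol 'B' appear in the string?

432

step 0: AAA
step 1: ABABAB
step 2: ABAABAABA
step 3: ABAABABAABABAAB
step 4: ABAABABAABAABABAABAABABA
step 5: ABAABABAABAABABAABABAABAABABAABABAABAAB
step 6: ABAABABAABAABABAABABAABAABABAABAABABAABABAABAABABAABAABABAABABA
step 7: ABAABABAABAABABAABABAABAABABAABAABABAABABAABAABABAABABAABAABABAABAABABAABABAABAABABAABABAABAABABAABAAB
step 8: ABAABABAABAABABAABABAABAABABAABAABABAABABAABAABABAABABAABA…ABAABAABABAABAABABAABABAABAABABAABAABABAABABAABAABABAABABA  (len 165)
step 9: ABAABABAABAABABAABABAABAABABAABAABABAABABAABAABABAABABAABA…AABABAABABAABAABABAABABAABAABABAABAABABAABABAABAABABAABAAB  (len 267)
step 10: ABAABABAABAABABAABABAABAABABAABAABABAABABAABAABABAABABAABA…AABABAABABAABAABABAABABAABAABABAABAABABAABABAABAABABAABABA  (len 432)
step 11: ABAABABAABAABABAABABAABAABABAABAABABAABABAABAABABAABABAABA…AABABAABABAABAABABAABABAABAABABAABAABABAABABAABAABABAABAAB  (len 699)
step 12: ABAABABAABAABABAABABAABAABABAABAABABAABABAABAABABAABABAABA…AABABAABABAABAABABAABABAABAABABAABAABABAABABAABAABABAABABA  (len 1131)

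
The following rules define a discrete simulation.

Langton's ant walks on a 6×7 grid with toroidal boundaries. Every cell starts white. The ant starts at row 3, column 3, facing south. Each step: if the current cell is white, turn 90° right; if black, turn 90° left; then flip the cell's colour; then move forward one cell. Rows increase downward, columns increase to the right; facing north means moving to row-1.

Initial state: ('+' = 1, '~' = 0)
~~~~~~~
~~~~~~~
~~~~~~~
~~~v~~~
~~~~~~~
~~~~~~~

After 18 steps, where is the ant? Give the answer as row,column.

2,4

[0] ~~~~~~~
~~~~~~~
~~~~~~~
~~~v~~~
~~~~~~~
~~~~~~~
[1] ~~~~~~~
~~~~~~~
~~~~~~~
~~<+~~~
~~~~~~~
~~~~~~~
[2] ~~~~~~~
~~~~~~~
~~^~~~~
~~++~~~
~~~~~~~
~~~~~~~
[3] ~~~~~~~
~~~~~~~
~~+>~~~
~~++~~~
~~~~~~~
~~~~~~~
[4] ~~~~~~~
~~~~~~~
~~++~~~
~~+v~~~
~~~~~~~
~~~~~~~
[5] ~~~~~~~
~~~~~~~
~~++~~~
~~+~>~~
~~~~~~~
~~~~~~~
[6] ~~~~~~~
~~~~~~~
~~++~~~
~~+~+~~
~~~~v~~
~~~~~~~
[7] ~~~~~~~
~~~~~~~
~~++~~~
~~+~+~~
~~~<+~~
~~~~~~~
[8] ~~~~~~~
~~~~~~~
~~++~~~
~~+^+~~
~~~++~~
~~~~~~~
[9] ~~~~~~~
~~~~~~~
~~++~~~
~~++>~~
~~~++~~
~~~~~~~
[10] ~~~~~~~
~~~~~~~
~~++^~~
~~++~~~
~~~++~~
~~~~~~~
[11] ~~~~~~~
~~~~~~~
~~+++>~
~~++~~~
~~~++~~
~~~~~~~
[12] ~~~~~~~
~~~~~~~
~~++++~
~~++~v~
~~~++~~
~~~~~~~
[13] ~~~~~~~
~~~~~~~
~~++++~
~~++<+~
~~~++~~
~~~~~~~
[14] ~~~~~~~
~~~~~~~
~~++^+~
~~++++~
~~~++~~
~~~~~~~
[15] ~~~~~~~
~~~~~~~
~~+<~+~
~~++++~
~~~++~~
~~~~~~~
[16] ~~~~~~~
~~~~~~~
~~+~~+~
~~+v++~
~~~++~~
~~~~~~~
[17] ~~~~~~~
~~~~~~~
~~+~~+~
~~+~>+~
~~~++~~
~~~~~~~
[18] ~~~~~~~
~~~~~~~
~~+~^+~
~~+~~+~
~~~++~~
~~~~~~~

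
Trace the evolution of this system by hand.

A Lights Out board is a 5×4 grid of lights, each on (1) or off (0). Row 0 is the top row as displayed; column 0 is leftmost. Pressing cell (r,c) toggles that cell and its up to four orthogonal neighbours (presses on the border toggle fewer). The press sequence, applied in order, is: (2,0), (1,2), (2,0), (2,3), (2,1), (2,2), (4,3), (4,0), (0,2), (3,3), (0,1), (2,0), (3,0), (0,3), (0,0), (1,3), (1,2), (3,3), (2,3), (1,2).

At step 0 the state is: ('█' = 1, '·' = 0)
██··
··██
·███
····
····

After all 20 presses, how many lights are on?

12

k=0  ██··
··██
·███
····
····
k=1  ██··
█·██
█·██
█···
····
k=2  ███·
██··
█··█
█···
····
k=3  ███·
·█··
·█·█
····
····
k=4  ███·
·█·█
·██·
···█
····
k=5  ███·
···█
█···
·█·█
····
k=6  ███·
··██
████
·███
····
k=7  ███·
··██
████
·██·
··██
k=8  ███·
··██
████
███·
████
k=9  █··█
···█
████
███·
████
k=10  █··█
···█
███·
██·█
███·
k=11  ·███
·█·█
███·
██·█
███·
k=12  ·███
██·█
··█·
·█·█
███·
k=13  ·███
██·█
█·█·
█··█
·██·
k=14  ·█··
██··
█·█·
█··█
·██·
k=15  █···
·█··
█·█·
█··█
·██·
k=16  █··█
·███
█·██
█··█
·██·
k=17  █·██
····
█··█
█··█
·██·
k=18  █·██
····
█···
█·█·
·███
k=19  █·██
···█
█·██
█·██
·███
k=20  █··█
·██·
█··█
█·██
·███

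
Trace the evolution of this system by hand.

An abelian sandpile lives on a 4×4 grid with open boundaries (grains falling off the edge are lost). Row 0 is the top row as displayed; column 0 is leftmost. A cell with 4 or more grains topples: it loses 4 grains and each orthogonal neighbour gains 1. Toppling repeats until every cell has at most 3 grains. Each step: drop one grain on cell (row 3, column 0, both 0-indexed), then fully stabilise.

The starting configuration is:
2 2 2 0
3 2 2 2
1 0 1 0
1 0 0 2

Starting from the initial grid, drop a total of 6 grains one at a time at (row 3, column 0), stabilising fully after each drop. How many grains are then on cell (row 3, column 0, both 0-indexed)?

k=0  2 2 2 0
3 2 2 2
1 0 1 0
1 0 0 2
k=1  2 2 2 0
3 2 2 2
1 0 1 0
2 0 0 2
k=2  2 2 2 0
3 2 2 2
1 0 1 0
3 0 0 2
k=3  2 2 2 0
3 2 2 2
2 0 1 0
0 1 0 2
k=4  2 2 2 0
3 2 2 2
2 0 1 0
1 1 0 2
k=5  2 2 2 0
3 2 2 2
2 0 1 0
2 1 0 2
k=6  2 2 2 0
3 2 2 2
2 0 1 0
3 1 0 2

3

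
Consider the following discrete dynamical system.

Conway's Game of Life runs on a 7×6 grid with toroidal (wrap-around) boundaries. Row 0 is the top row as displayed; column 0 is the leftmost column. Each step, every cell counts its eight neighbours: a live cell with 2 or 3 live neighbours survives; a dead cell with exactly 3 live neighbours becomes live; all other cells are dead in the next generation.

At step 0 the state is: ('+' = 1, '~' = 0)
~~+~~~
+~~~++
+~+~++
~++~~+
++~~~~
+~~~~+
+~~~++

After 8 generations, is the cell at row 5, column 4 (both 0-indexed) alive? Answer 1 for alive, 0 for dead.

1

[0] ~~+~~~
+~~~++
+~+~++
~++~~+
++~~~~
+~~~~+
+~~~++
[1] ~+~+~~
+~~~+~
~~+~~~
~~+++~
~~+~~~
~~~~+~
++~~+~
[2] ~++++~
~+++~~
~++~++
~++~~~
~~+~+~
~+~+~+
++++++
[3] ~~~~~~
~~~~~+
~~~~+~
+~~~++
+~~~+~
~~~~~~
~~~~~~
[4] ~~~~~~
~~~~~~
+~~~+~
+~~++~
+~~~+~
~~~~~~
~~~~~~
[5] ~~~~~~
~~~~~~
~~~++~
++~++~
~~~++~
~~~~~~
~~~~~~
[6] ~~~~~~
~~~~~~
~~++++
~~~~~~
~~++++
~~~~~~
~~~~~~
[7] ~~~~~~
~~~++~
~~~++~
~~~~~~
~~~++~
~~~++~
~~~~~~
[8] ~~~~~~
~~~++~
~~~++~
~~~~~~
~~~++~
~~~++~
~~~~~~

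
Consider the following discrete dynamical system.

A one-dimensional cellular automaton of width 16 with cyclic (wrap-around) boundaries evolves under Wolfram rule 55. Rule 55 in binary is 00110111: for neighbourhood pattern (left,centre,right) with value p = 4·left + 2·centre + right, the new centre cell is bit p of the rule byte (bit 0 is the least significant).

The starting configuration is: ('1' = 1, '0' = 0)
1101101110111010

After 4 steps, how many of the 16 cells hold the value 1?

[0] 1101101110111010
[1] 0010010001000111
[2] 1111111111111000
[3] 0000000000000111
[4] 1111111111111000

13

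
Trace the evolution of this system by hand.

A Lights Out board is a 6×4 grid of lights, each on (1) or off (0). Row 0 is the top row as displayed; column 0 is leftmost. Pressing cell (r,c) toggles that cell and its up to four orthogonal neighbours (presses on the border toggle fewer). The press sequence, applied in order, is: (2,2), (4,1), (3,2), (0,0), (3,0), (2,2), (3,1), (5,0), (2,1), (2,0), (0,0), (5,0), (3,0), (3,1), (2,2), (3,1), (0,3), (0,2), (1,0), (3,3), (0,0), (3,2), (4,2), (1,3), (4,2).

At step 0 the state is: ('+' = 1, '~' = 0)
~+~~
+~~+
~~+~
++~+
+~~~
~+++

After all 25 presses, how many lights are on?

step 0: ~+~~
+~~+
~~+~
++~+
+~~~
~+++
step 1: ~+~~
+~++
~+~+
++++
+~~~
~+++
step 2: ~+~~
+~++
~+~+
+~++
~++~
~~++
step 3: ~+~~
+~++
~+++
++~~
~+~~
~~++
step 4: +~~~
~~++
~+++
++~~
~+~~
~~++
step 5: +~~~
~~++
++++
~~~~
++~~
~~++
step 6: +~~~
~~~+
+~~~
~~+~
++~~
~~++
step 7: +~~~
~~~+
++~~
++~~
+~~~
~~++
step 8: +~~~
~~~+
++~~
++~~
~~~~
++++
step 9: +~~~
~+~+
~~+~
+~~~
~~~~
++++
step 10: +~~~
++~+
+++~
~~~~
~~~~
++++
step 11: ~+~~
~+~+
+++~
~~~~
~~~~
++++
step 12: ~+~~
~+~+
+++~
~~~~
+~~~
~~++
step 13: ~+~~
~+~+
~++~
++~~
~~~~
~~++
step 14: ~+~~
~+~+
~~+~
~~+~
~+~~
~~++
step 15: ~+~~
~+++
~+~+
~~~~
~+~~
~~++
step 16: ~+~~
~+++
~~~+
+++~
~~~~
~~++
step 17: ~+++
~++~
~~~+
+++~
~~~~
~~++
step 18: ~~~~
~+~~
~~~+
+++~
~~~~
~~++
step 19: +~~~
+~~~
+~~+
+++~
~~~~
~~++
step 20: +~~~
+~~~
+~~~
++~+
~~~+
~~++
step 21: ~+~~
~~~~
+~~~
++~+
~~~+
~~++
step 22: ~+~~
~~~~
+~+~
+~+~
~~++
~~++
step 23: ~+~~
~~~~
+~+~
+~~~
~+~~
~~~+
step 24: ~+~+
~~++
+~++
+~~~
~+~~
~~~+
step 25: ~+~+
~~++
+~++
+~+~
~~++
~~++

13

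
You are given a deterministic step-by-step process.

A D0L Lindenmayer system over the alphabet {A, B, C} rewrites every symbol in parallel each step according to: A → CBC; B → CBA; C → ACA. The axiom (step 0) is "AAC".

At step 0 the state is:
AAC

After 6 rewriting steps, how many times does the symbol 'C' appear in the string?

k=0  AAC
k=1  CBCCBCACA
k=2  ACACBAACAACACBAACACBCACACBC
k=3  CBCACACBCACACBACBCCBCACACBCCBCACACBCACACBACBCCBCACACBCACACBAACACBCACACBCACACBAACA
k=4  ACACBAACACBCACACBCACACBAACACBCACACBCACACBACBCACACBAACAACAC…ACBCACACBAACACBCACACBCACACBAACACBCACACBCACACBACBCCBCACACBC  (len 243)
k=5  CBCACACBCACACBACBCCBCACACBCACACBAACACBCACACBCACACBAACACBCA…AACACBCACACBCACACBACBCACACBAACAACACBAACACBCACACBCACACBAACA  (len 729)
k=6  ACACBAACACBCACACBCACACBAACACBCACACBCACACBACBCACACBAACAACAC…ACBCACACBAACACBCACACBCACACBAACACBCACACBCACACBACBCCBCACACBC  (len 2187)

985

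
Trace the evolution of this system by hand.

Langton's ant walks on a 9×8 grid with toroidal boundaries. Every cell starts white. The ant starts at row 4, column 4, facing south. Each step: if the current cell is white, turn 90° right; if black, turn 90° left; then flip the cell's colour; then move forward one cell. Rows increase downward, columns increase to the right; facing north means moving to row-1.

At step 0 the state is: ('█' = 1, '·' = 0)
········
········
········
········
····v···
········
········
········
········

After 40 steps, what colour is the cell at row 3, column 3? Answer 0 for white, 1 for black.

1

t=0: ········
········
········
········
····v···
········
········
········
········
t=1: ········
········
········
········
···<█···
········
········
········
········
t=2: ········
········
········
···^····
···██···
········
········
········
········
t=3: ········
········
········
···█>···
···██···
········
········
········
········
t=4: ········
········
········
···██···
···█v···
········
········
········
········
t=5: ········
········
········
···██···
···█·>··
········
········
········
········
t=6: ········
········
········
···██···
···█·█··
·····v··
········
········
········
t=7: ········
········
········
···██···
···█·█··
····<█··
········
········
········
t=8: ········
········
········
···██···
···█^█··
····██··
········
········
········
t=9: ········
········
········
···██···
···██>··
····██··
········
········
········
t=10: ········
········
········
···██^··
···██···
····██··
········
········
········
t=11: ········
········
········
···███>·
···██···
····██··
········
········
········
t=12: ········
········
········
···████·
···██·v·
····██··
········
········
········
t=13: ········
········
········
···████·
···██<█·
····██··
········
········
········
t=14: ········
········
········
···██^█·
···████·
····██··
········
········
········
t=15: ········
········
········
···█<·█·
···████·
····██··
········
········
········
t=16: ········
········
········
···█··█·
···█v██·
····██··
········
········
········
t=17: ········
········
········
···█··█·
···█·>█·
····██··
········
········
········
t=18: ········
········
········
···█·^█·
···█··█·
····██··
········
········
········
t=19: ········
········
········
···█·█>·
···█··█·
····██··
········
········
········
t=20: ········
········
······^·
···█·█··
···█··█·
····██··
········
········
········
t=21: ········
········
······█>
···█·█··
···█··█·
····██··
········
········
········
t=22: ········
········
······██
···█·█·v
···█··█·
····██··
········
········
········
t=23: ········
········
······██
···█·█<█
···█··█·
····██··
········
········
········
t=24: ········
········
······^█
···█·███
···█··█·
····██··
········
········
········
t=25: ········
········
·····<·█
···█·███
···█··█·
····██··
········
········
········
t=26: ········
·····^··
·····█·█
···█·███
···█··█·
····██··
········
········
········
t=27: ········
·····█>·
·····█·█
···█·███
···█··█·
····██··
········
········
········
t=28: ········
·····██·
·····█v█
···█·███
···█··█·
····██··
········
········
········
t=29: ········
·····██·
·····<██
···█·███
···█··█·
····██··
········
········
········
t=30: ········
·····██·
······██
···█·v██
···█··█·
····██··
········
········
········
t=31: ········
·····██·
······██
···█··>█
···█··█·
····██··
········
········
········
t=32: ········
·····██·
······^█
···█···█
···█··█·
····██··
········
········
········
t=33: ········
·····██·
·····<·█
···█···█
···█··█·
····██··
········
········
········
t=34: ········
·····^█·
·····█·█
···█···█
···█··█·
····██··
········
········
········
t=35: ········
····<·█·
·····█·█
···█···█
···█··█·
····██··
········
········
········
t=36: ····^···
····█·█·
·····█·█
···█···█
···█··█·
····██··
········
········
········
t=37: ····█>··
····█·█·
·····█·█
···█···█
···█··█·
····██··
········
········
········
t=38: ····██··
····█v█·
·····█·█
···█···█
···█··█·
····██··
········
········
········
t=39: ····██··
····<██·
·····█·█
···█···█
···█··█·
····██··
········
········
········
t=40: ····██··
·····██·
····v█·█
···█···█
···█··█·
····██··
········
········
········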